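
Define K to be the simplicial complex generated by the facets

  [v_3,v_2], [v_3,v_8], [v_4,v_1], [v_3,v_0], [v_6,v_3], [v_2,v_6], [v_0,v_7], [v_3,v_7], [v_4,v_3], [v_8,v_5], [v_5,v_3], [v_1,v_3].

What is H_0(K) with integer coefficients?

We work with the vertex ordering v_0 < v_1 < v_2 < v_3 < v_4 < v_5 < v_6 < v_7 < v_8. The simplices of K, each written with vertices in increasing order, are:

  0-simplices (9): [v_0], [v_1], [v_2], [v_3], [v_4], [v_5], [v_6], [v_7], [v_8]
  1-simplices (12): [v_0,v_3], [v_0,v_7], [v_1,v_3], [v_1,v_4], [v_2,v_3], [v_2,v_6], [v_3,v_4], [v_3,v_5], [v_3,v_6], [v_3,v_7], [v_3,v_8], [v_5,v_8]

so the chain groups are C_0 ≅ Z^9, C_1 ≅ Z^12.

The boundary map ∂_1: C_1 → C_0 sends each edge [p,q] (with p < q) to q − p. For instance
  ∂[v_3,v_5] = [v_5] − [v_3].
The 9×12 boundary matrix has rank 8 and Smith normal form diag(1,1,1,1,1,1,1,1).

Reading off H_k = ker ∂_k / im ∂_{k+1}:

  H_0: rank C_0 − rank ∂_1 = 9 − 8 = 1, and the invariant factors of ∂_1 are all 1, so H_0 ≅ Z.

H_0 = Z.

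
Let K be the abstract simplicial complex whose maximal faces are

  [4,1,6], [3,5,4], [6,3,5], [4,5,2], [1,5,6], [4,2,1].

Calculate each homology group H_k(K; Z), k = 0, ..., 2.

H_0 = Z,  H_1 = Z,  H_2 = 0.

K has 6 vertices, 12 edges, 6 triangles.
rank ∂_0 = 0, rank ∂_1 = 5 ⇒ b_0 = 6 − 0 − 5 = 1; all invariant factors of ∂_1 are 1 so no torsion. So H_0 = Z.
rank ∂_1 = 5, rank ∂_2 = 6 ⇒ b_1 = 12 − 5 − 6 = 1; all invariant factors of ∂_2 are 1 so no torsion. So H_1 = Z.
rank ∂_2 = 6, rank ∂_3 = 0 ⇒ b_2 = 6 − 6 − 0 = 0. So H_2 = 0.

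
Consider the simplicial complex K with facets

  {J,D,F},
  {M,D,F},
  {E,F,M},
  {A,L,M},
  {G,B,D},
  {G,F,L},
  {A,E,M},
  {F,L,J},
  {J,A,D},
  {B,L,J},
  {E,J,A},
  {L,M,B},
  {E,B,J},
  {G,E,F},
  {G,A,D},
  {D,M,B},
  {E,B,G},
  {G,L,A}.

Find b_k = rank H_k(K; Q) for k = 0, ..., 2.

b_0 = 1, b_1 = 2, b_2 = 1.

K has 9 vertices, 27 edges, 18 triangles.
rank ∂_0 = 0, rank ∂_1 = 8 ⇒ b_0 = 9 − 0 − 8 = 1; all invariant factors of ∂_1 are 1 so no torsion. So H_0 ≅ Z.
rank ∂_1 = 8, rank ∂_2 = 17 ⇒ b_1 = 27 − 8 − 17 = 2; all invariant factors of ∂_2 are 1 so no torsion. So H_1 ≅ Z^2.
rank ∂_2 = 17, rank ∂_3 = 0 ⇒ b_2 = 18 − 17 − 0 = 1. So H_2 ≅ Z.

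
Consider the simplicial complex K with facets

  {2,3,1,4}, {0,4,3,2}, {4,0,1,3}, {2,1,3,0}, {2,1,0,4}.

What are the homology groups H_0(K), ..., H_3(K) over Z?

We work with the vertex ordering 0 < 1 < 2 < 3 < 4. The simplices of K, each written with vertices in increasing order, are:

  0-simplices (5): [0], [1], [2], [3], [4]
  1-simplices (10): [0,1], [0,2], [0,3], [0,4], [1,2], [1,3], [1,4], [2,3], [2,4], [3,4]
  2-simplices (10): [0,1,2], [0,1,3], [0,1,4], [0,2,3], [0,2,4], [0,3,4], [1,2,3], [1,2,4], [1,3,4], [2,3,4]
  3-simplices (5): [0,1,2,3], [0,1,2,4], [0,1,3,4], [0,2,3,4], [1,2,3,4]

so the chain groups are C_0 ≅ Z^5, C_1 ≅ Z^10, C_2 ≅ Z^10, C_3 ≅ Z^5.

Boundary ∂_1: C_1 → C_0 maps an edge to its endpoints' difference, ∂[p,q] = q − p. For instance
  ∂[2,3] = [3] − [2].
This gives a 5×10 integer matrix of rank 4; reducing to Smith normal form yields diagonal entries (1,1,1,1).

The boundary map ∂_2: C_2 → C_1 sends each 2-simplex [p,q,r] to [q,r] − [p,r] + [p,q]. For instance
  ∂[0,1,4] = [1,4] − [0,4] + [0,1],
  ∂[1,2,3] = [2,3] − [1,3] + [1,2].
As a 10×10 matrix over Z this has rank 6, with invariant factors (1,1,1,1,1,1).

∂_3: C_3 → C_2 sends each 3-simplex σ to the alternating sum Σ_i (−1)^i (σ with its i-th vertex removed). For instance
  ∂[0,2,3,4] = [2,3,4] − [0,3,4] + [0,2,4] − [0,2,3],
  ∂[0,1,3,4] = [1,3,4] − [0,3,4] + [0,1,4] − [0,1,3].
The 10×5 boundary matrix has rank 4 and Smith normal form diag(1,1,1,1).

From H_k ≅ ker(∂_k) / im(∂_{k+1}) we obtain:

  H_0: rank C_0 − rank ∂_1 = 5 − 4 = 1, and the invariant factors of ∂_1 are all 1, so H_0 = Z.
  H_1: rank ker ∂_1 − rank ∂_2 = (10 − 4) − 6 = 0, and the invariant factors of ∂_2 are all 1, so H_1 = 0.
  H_2: rank ker ∂_2 − rank ∂_3 = (10 − 6) − 4 = 0, and the invariant factors of ∂_3 are all 1, so H_2 = 0.
  H_3: rank ker ∂_3 − rank ∂_4 = (5 − 4) − 0 = 1, and there is no ∂_4, so H_3 = Z.

As a check, the Euler characteristic is 5 − 10 + 10 − 5 = 0, which agrees with 1 − 0 + 0 − 1 = 0.
(K is a triangulation of the 3-sphere S^3.)

H_0 = Z,  H_1 = 0,  H_2 = 0,  H_3 = Z.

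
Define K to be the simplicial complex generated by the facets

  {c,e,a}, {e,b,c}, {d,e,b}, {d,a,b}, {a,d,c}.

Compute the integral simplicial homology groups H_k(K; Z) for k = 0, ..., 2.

H_0 ≅ Z,  H_1 ≅ Z,  H_2 = 0.

K has 5 vertices, 10 edges, 5 triangles.
rank ∂_0 = 0, rank ∂_1 = 4 ⇒ b_0 = 5 − 0 − 4 = 1; all invariant factors of ∂_1 are 1 so no torsion. So H_0 ≅ Z.
rank ∂_1 = 4, rank ∂_2 = 5 ⇒ b_1 = 10 − 4 − 5 = 1; all invariant factors of ∂_2 are 1 so no torsion. So H_1 ≅ Z.
rank ∂_2 = 5, rank ∂_3 = 0 ⇒ b_2 = 5 − 5 − 0 = 0. So H_2 ≅ 0.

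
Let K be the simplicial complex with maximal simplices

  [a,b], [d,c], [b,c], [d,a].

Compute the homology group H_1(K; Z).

Take the total order a < b < c < d on the vertex set. Then K (dimension 1) consists of the simplices:

  0-simplices (4): a, b, c, d
  1-simplices (4): ab, ad, bc, cd

so the chain groups are C_0 ≅ Z^4, C_1 ≅ Z^4.

∂_1: C_1 → C_0 sends each edge [p,q] (with p < q) to q − p. For instance
  ∂ab = b − a.
The resulting 4×4 matrix has rank 3, and its Smith normal form has invariant factors (1,1,1).

Computing H_k = (kernel of ∂_k) / (image of ∂_{k+1}):

  H_1: rank ker ∂_1 − rank ∂_2 = (4 − 3) − 0 = 1, and there is no ∂_2, so H_1 = Z.

H_1 ≅ Z.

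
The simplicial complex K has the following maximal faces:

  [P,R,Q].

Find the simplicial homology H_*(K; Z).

H_0 ≅ Z,  H_1 = 0,  H_2 = 0.

Fix the vertex order P < Q < R and write every simplex with vertices in increasing order. Then dim K = 2 and the simplices of K are:

  0-simplices (3): P, Q, R
  1-simplices (3): PQ, PR, QR
  2-simplices (1): PQR

Hence C_0 ≅ Z^3, C_1 ≅ Z^3, C_2 ≅ Z^1.

∂_1: C_1 → C_0 sends each edge [p,q] (with p < q) to q − p. For instance
  ∂QR = R − Q.
As a 3×3 matrix over Z this has rank 2, with invariant factors (1,1).

The boundary map ∂_2: C_2 → C_1 maps a triangle to the signed sum of its edges. For instance
  ∂PQR = QR − PR + PQ.
The resulting 3×1 matrix has rank 1, and its Smith normal form has invariant factors (1).

Reading off H_k = ker ∂_k / im ∂_{k+1}:

  H_0: rank C_0 − rank ∂_1 = 3 − 2 = 1, and the invariant factors of ∂_1 are all 1, so H_0 = Z.
  H_1: rank ker ∂_1 − rank ∂_2 = (3 − 2) − 1 = 0, and the invariant factors of ∂_2 are all 1, so H_1 = 0.
  H_2: rank ker ∂_2 − rank ∂_3 = (1 − 1) − 0 = 0, and there is no ∂_3, so H_2 = 0.

(K is a triangulation of the 2-simplex.)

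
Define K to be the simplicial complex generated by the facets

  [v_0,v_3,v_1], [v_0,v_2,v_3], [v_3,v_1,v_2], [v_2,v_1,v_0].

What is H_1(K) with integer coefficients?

Take the total order v_0 < v_1 < v_2 < v_3 on the vertex set. Then K (dimension 2) consists of the simplices:

  0-simplices (4): [v_0], [v_1], [v_2], [v_3]
  1-simplices (6): [v_0,v_1], [v_0,v_2], [v_0,v_3], [v_1,v_2], [v_1,v_3], [v_2,v_3]
  2-simplices (4): [v_0,v_1,v_2], [v_0,v_1,v_3], [v_0,v_2,v_3], [v_1,v_2,v_3]

giving chain groups C_0 ≅ Z^4, C_1 ≅ Z^6, C_2 ≅ Z^4.

The boundary map ∂_1: C_1 → C_0 sends each edge [p,q] (with p < q) to q − p.
The 4×6 boundary matrix has rank 3 and Smith normal form diag(1,1,1).

The boundary map ∂_2: C_2 → C_1 sends each 2-simplex [p,q,r] to [q,r] − [p,r] + [p,q]. For instance
  ∂[v_0,v_2,v_3] = [v_2,v_3] − [v_0,v_3] + [v_0,v_2],
  ∂[v_0,v_1,v_2] = [v_1,v_2] − [v_0,v_2] + [v_0,v_1].
This gives a 6×4 integer matrix of rank 3; reducing to Smith normal form yields diagonal entries (1,1,1).

Now H_k = ker ∂_k / im ∂_{k+1}, so:

  H_1: rank ker ∂_1 − rank ∂_2 = (6 − 3) − 3 = 0, and the invariant factors of ∂_2 are all 1, so H_1 ≅ 0.

(K is a triangulation of the 2-sphere S^2.)

H_1 ≅ 0.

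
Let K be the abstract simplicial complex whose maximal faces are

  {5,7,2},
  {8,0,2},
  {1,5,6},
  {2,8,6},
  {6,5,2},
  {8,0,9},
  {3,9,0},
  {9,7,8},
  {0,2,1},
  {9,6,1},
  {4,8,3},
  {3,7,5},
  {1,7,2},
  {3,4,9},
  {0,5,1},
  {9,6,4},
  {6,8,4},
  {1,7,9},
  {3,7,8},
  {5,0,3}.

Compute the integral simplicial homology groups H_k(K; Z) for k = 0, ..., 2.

Fix the vertex order 0 < 1 < 2 < 3 < 4 < 5 < 6 < 7 < 8 < 9 and write every simplex with vertices in increasing order. Then dim K = 2 and the simplices of K are:

  0-simplices (10): [0], [1], [2], [3], [4], [5], [6], [7], [8], [9]
  1-simplices (30): (30 of them)
  2-simplices (20): (20 of them)

Hence C_0 ≅ Z^10, C_1 ≅ Z^30, C_2 ≅ Z^20.

∂_1: C_1 → C_0 maps an edge to its endpoints' difference, ∂[p,q] = q − p. For instance
  ∂[2,7] = [7] − [2].
This gives a 10×30 integer matrix of rank 9; reducing to Smith normal form yields diagonal entries (1,1,1,1,1,1,1,1,1).

The boundary map ∂_2: C_2 → C_1 maps a triangle to the signed sum of its edges. For instance
  ∂[0,2,8] = [2,8] − [0,8] + [0,2],
  ∂[3,4,9] = [4,9] − [3,9] + [3,4].
The resulting 30×20 matrix has rank 20, and its Smith normal form has invariant factors (1,1,1,1,1,1,1,1,1,1,1,1,1,1,1,1,1,1,1,2).

Reading off H_k = ker ∂_k / im ∂_{k+1}:

  H_0: rank C_0 − rank ∂_1 = 10 − 9 = 1, and the invariant factors of ∂_1 are all 1, so H_0 = Z.
  H_1: rank ker ∂_1 − rank ∂_2 = (30 − 9) − 20 = 1, and ∂_2 has invariant factor 2 > 1, so H_1 = Z × Z/2.
  H_2: rank ker ∂_2 − rank ∂_3 = (20 − 20) − 0 = 0, and there is no ∂_3, so H_2 = 0.

As a check, the Euler characteristic is 10 − 30 + 20 = 0, which agrees with 1 − 1 + 0 = 0.

H_0 = Z,  H_1 = Z × Z/2,  H_2 = 0.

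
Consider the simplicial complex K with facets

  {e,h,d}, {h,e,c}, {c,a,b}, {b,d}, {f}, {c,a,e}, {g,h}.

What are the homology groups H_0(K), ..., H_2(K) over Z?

We work with the vertex ordering a < b < c < d < e < f < g < h. The simplices of K, each written with vertices in increasing order, are:

  0-simplices (8): a, b, c, d, e, f, g, h
  1-simplices (11): ab, ac, ae, bc, bd, ce, ch, de, dh, eh, gh
  2-simplices (4): abc, ace, ceh, deh

giving chain groups C_0 ≅ Z^8, C_1 ≅ Z^11, C_2 ≅ Z^4.

The boundary map ∂_1: C_1 → C_0 sends each edge [p,q] (with p < q) to q − p. For instance
  ∂bc = c − b.
As a 8×11 matrix over Z this has rank 6, with invariant factors (1,1,1,1,1,1).

∂_2: C_2 → C_1 sends each 2-simplex [p,q,r] to [q,r] − [p,r] + [p,q]. For instance
  ∂deh = eh − dh + de,
  ∂abc = bc − ac + ab.
This gives a 11×4 integer matrix of rank 4; reducing to Smith normal form yields diagonal entries (1,1,1,1).

Reading off H_k = ker ∂_k / im ∂_{k+1}:

  H_0: rank C_0 − rank ∂_1 = 8 − 6 = 2, and the invariant factors of ∂_1 are all 1, so H_0 = Z^2.
  H_1: rank ker ∂_1 − rank ∂_2 = (11 − 6) − 4 = 1, and the invariant factors of ∂_2 are all 1, so H_1 = Z.
  H_2: rank ker ∂_2 − rank ∂_3 = (4 − 4) − 0 = 0, and there is no ∂_3, so H_2 = 0.

H_0 = Z^2,  H_1 = Z,  H_2 = 0.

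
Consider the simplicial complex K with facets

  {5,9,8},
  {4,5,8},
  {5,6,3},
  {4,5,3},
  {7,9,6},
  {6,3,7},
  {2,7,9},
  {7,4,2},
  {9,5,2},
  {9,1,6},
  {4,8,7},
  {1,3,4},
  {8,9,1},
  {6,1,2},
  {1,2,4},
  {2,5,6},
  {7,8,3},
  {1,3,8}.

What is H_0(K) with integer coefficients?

K has 9 vertices, 27 edges, 18 triangles.
rank ∂_0 = 0, rank ∂_1 = 8 ⇒ b_0 = 9 − 0 − 8 = 1; all invariant factors of ∂_1 are 1 so no torsion. So H_0 ≅ Z.

H_0 ≅ Z.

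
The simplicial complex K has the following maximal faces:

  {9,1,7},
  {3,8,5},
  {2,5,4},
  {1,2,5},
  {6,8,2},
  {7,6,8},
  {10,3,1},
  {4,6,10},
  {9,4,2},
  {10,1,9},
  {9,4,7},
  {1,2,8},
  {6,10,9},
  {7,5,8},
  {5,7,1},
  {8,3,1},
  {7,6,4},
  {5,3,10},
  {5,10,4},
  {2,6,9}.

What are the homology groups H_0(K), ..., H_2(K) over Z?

Take the total order 1 < 2 < 3 < 4 < 5 < 6 < 7 < 8 < 9 < 10 on the vertex set. Then K (dimension 2) consists of the simplices:

  0-simplices (10): [1], [2], [3], [4], [5], [6], [7], [8], [9], [10]
  1-simplices (30): (30 of them)
  2-simplices (20): (20 of them)

Hence C_0 ≅ Z^10, C_1 ≅ Z^30, C_2 ≅ Z^20.

The boundary map ∂_1: C_1 → C_0 sends each edge [p,q] (with p < q) to q − p. For instance
  ∂[5,10] = [10] − [5].
This gives a 10×30 integer matrix of rank 9; reducing to Smith normal form yields diagonal entries (1,1,1,1,1,1,1,1,1).

The boundary map ∂_2: C_2 → C_1 maps a triangle to the signed sum of its edges. For instance
  ∂[1,3,10] = [3,10] − [1,10] + [1,3],
  ∂[1,2,5] = [2,5] − [1,5] + [1,2].
As a 30×20 matrix over Z this has rank 20, with invariant factors (1,1,1,1,1,1,1,1,1,1,1,1,1,1,1,1,1,1,1,2).

Now H_k = ker ∂_k / im ∂_{k+1}, so:

  H_0: rank C_0 − rank ∂_1 = 10 − 9 = 1, and the invariant factors of ∂_1 are all 1, so H_0 = Z.
  H_1: rank ker ∂_1 − rank ∂_2 = (30 − 9) − 20 = 1, and ∂_2 has invariant factor 2 > 1, so H_1 = Z ⊕ Z_2.
  H_2: rank ker ∂_2 − rank ∂_3 = (20 − 20) − 0 = 0, and there is no ∂_3, so H_2 = 0.

H_0 ≅ Z,  H_1 ≅ Z ⊕ Z_2,  H_2 = 0.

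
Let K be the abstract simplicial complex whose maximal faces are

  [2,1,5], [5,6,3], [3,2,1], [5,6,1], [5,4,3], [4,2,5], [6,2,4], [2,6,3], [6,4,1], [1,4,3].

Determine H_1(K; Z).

H_1 = Z/2Z.

Order the vertices as 1 < 2 < 3 < 4 < 5 < 6. Listing each simplex with vertices in this order, K has dimension 2 with simplices:

  0-simplices (6): [1], [2], [3], [4], [5], [6]
  1-simplices (15): [1,2], [1,3], [1,4], [1,5], [1,6], [2,3], [2,4], [2,5], [2,6], [3,4], [3,5], [3,6], [4,5], [4,6], [5,6]
  2-simplices (10): [1,2,3], [1,2,5], [1,3,4], [1,4,6], [1,5,6], [2,3,6], [2,4,5], [2,4,6], [3,4,5], [3,5,6]

giving chain groups C_0 ≅ Z^6, C_1 ≅ Z^15, C_2 ≅ Z^10.

∂_1: C_1 → C_0 maps an edge to its endpoints' difference, ∂[p,q] = q − p.
As a 6×15 matrix over Z this has rank 5, with invariant factors (1,1,1,1,1).

The boundary map ∂_2: C_2 → C_1 maps a triangle to the signed sum of its edges. For instance
  ∂[1,2,5] = [2,5] − [1,5] + [1,2],
  ∂[1,3,4] = [3,4] − [1,4] + [1,3].
This gives a 15×10 integer matrix of rank 10; reducing to Smith normal form yields diagonal entries (1,1,1,1,1,1,1,1,1,2).

Now H_k = ker ∂_k / im ∂_{k+1}, so:

  H_1: rank ker ∂_1 − rank ∂_2 = (15 − 5) − 10 = 0, and ∂_2 has invariant factor 2 > 1, so H_1 ≅ Z/2Z.

(K is a triangulation of the real projective plane RP^2.)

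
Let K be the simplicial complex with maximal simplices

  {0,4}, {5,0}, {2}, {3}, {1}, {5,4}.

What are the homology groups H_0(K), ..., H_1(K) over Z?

Order the vertices as 0 < 1 < 2 < 3 < 4 < 5. Listing each simplex with vertices in this order, K has dimension 1 with simplices:

  0-simplices (6): [0], [1], [2], [3], [4], [5]
  1-simplices (3): [0,4], [0,5], [4,5]

Hence C_0 ≅ Z^6, C_1 ≅ Z^3.

The boundary map ∂_1: C_1 → C_0 is given by ∂[p,q] = [q] − [p]. For instance
  ∂[0,4] = [4] − [0].
This gives a 6×3 integer matrix of rank 2; reducing to Smith normal form yields diagonal entries (1,1).

Computing H_k = (kernel of ∂_k) / (image of ∂_{k+1}):

  H_0: rank C_0 − rank ∂_1 = 6 − 2 = 4, and the invariant factors of ∂_1 are all 1, so H_0 ≅ Z^4.
  H_1: rank ker ∂_1 − rank ∂_2 = (3 − 2) − 0 = 1, and there is no ∂_2, so H_1 ≅ Z.

H_0 = Z^4,  H_1 = Z.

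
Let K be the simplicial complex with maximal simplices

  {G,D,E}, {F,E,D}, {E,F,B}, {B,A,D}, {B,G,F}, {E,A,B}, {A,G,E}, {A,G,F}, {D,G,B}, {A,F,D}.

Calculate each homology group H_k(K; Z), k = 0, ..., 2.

H_0 ≅ Z,  H_1 ≅ Z/2Z,  H_2 = 0.

Order the vertices as A < B < D < E < F < G. Listing each simplex with vertices in this order, K has dimension 2 with simplices:

  0-simplices (6): A, B, D, E, F, G
  1-simplices (15): AB, AD, AE, AF, AG, BD, BE, BF, BG, DE, DF, DG, EF, EG, FG
  2-simplices (10): ABD, ABE, ADF, AEG, AFG, BDG, BEF, BFG, DEF, DEG

Hence C_0 ≅ Z^6, C_1 ≅ Z^15, C_2 ≅ Z^10.

Boundary ∂_1: C_1 → C_0 sends each edge [p,q] (with p < q) to q − p.
As a 6×15 matrix over Z this has rank 5, with invariant factors (1,1,1,1,1).

∂_2: C_2 → C_1 sends each 2-simplex [p,q,r] to [q,r] − [p,r] + [p,q]. For instance
  ∂DEG = EG − DG + DE,
  ∂AEG = EG − AG + AE.
The 15×10 boundary matrix has rank 10 and Smith normal form diag(1,1,1,1,1,1,1,1,1,2).

Computing H_k = (kernel of ∂_k) / (image of ∂_{k+1}):

  H_0: rank C_0 − rank ∂_1 = 6 − 5 = 1, and the invariant factors of ∂_1 are all 1, so H_0 ≅ Z.
  H_1: rank ker ∂_1 − rank ∂_2 = (15 − 5) − 10 = 0, and ∂_2 has invariant factor 2 > 1, so H_1 ≅ Z/2Z.
  H_2: rank ker ∂_2 − rank ∂_3 = (10 − 10) − 0 = 0, and there is no ∂_3, so H_2 ≅ 0.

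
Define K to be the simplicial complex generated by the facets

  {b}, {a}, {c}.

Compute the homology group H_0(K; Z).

We work with the vertex ordering a < b < c. The simplices of K, each written with vertices in increasing order, are:

  0-simplices (3): a, b, c

Hence C_0 ≅ Z^3.

Reading off H_k = ker ∂_k / im ∂_{k+1}:

  H_0: rank C_0 − rank ∂_1 = 3 − 0 = 3, and there is no ∂_1, so H_0 ≅ Z^3.

H_0 ≅ Z^3.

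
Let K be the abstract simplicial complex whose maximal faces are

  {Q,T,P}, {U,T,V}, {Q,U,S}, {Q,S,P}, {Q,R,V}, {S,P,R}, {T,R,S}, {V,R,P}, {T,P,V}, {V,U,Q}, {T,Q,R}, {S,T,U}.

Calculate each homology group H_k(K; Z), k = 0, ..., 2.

H_0 ≅ Z,  H_1 ≅ Z/2,  H_2 = 0.

K has 7 vertices, 18 edges, 12 triangles.
rank ∂_0 = 0, rank ∂_1 = 6 ⇒ b_0 = 7 − 0 − 6 = 1; all invariant factors of ∂_1 are 1 so no torsion. So H_0 = Z.
rank ∂_1 = 6, rank ∂_2 = 12 ⇒ b_1 = 18 − 6 − 12 = 0; ∂_2 has invariant factor(s) [2] giving torsion. So H_1 = Z/2.
rank ∂_2 = 12, rank ∂_3 = 0 ⇒ b_2 = 12 − 12 − 0 = 0. So H_2 = 0.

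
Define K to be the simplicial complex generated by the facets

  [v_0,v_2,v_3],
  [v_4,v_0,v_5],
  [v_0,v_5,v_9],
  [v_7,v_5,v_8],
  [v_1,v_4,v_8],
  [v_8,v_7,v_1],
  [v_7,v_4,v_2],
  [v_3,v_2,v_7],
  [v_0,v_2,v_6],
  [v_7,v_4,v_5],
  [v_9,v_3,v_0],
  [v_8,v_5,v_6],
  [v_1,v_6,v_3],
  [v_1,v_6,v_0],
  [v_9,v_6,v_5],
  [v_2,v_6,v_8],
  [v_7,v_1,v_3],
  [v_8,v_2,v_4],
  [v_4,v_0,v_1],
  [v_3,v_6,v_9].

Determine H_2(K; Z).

H_2 = 0.

We work with the vertex ordering v_0 < v_1 < v_2 < v_3 < v_4 < v_5 < v_6 < v_7 < v_8 < v_9. The simplices of K, each written with vertices in increasing order, are:

  0-simplices (10): [v_0], [v_1], [v_2], [v_3], [v_4], [v_5], [v_6], [v_7], [v_8], [v_9]
  1-simplices (30): (30 of them)
  2-simplices (20): (20 of them)

so the chain groups are C_0 ≅ Z^10, C_1 ≅ Z^30, C_2 ≅ Z^20.

∂_1: C_1 → C_0 sends each edge [p,q] (with p < q) to q − p. For instance
  ∂[v_5,v_7] = [v_7] − [v_5].
As a 10×30 matrix over Z this has rank 9, with invariant factors (1,1,1,1,1,1,1,1,1).

The boundary map ∂_2: C_2 → C_1 maps a triangle to the signed sum of its edges. For instance
  ∂[v_2,v_4,v_8] = [v_4,v_8] − [v_2,v_8] + [v_2,v_4],
  ∂[v_0,v_2,v_3] = [v_2,v_3] − [v_0,v_3] + [v_0,v_2].
The 30×20 boundary matrix has rank 20 and Smith normal form diag(1,1,1,1,1,1,1,1,1,1,1,1,1,1,1,1,1,1,1,2).

Now H_k = ker ∂_k / im ∂_{k+1}, so:

  H_2: rank ker ∂_2 − rank ∂_3 = (20 − 20) − 0 = 0, and there is no ∂_3, so H_2 ≅ 0.

(K is a triangulation of the Klein bottle.)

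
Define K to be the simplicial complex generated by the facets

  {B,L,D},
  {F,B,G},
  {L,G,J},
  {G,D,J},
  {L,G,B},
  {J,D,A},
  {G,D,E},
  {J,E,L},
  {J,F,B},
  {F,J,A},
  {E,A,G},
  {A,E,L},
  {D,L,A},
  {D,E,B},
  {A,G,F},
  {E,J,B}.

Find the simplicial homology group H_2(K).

H_2 ≅ Z.

Fix the vertex order A < B < D < E < F < G < J < L and write every simplex with vertices in increasing order. Then dim K = 2 and the simplices of K are:

  0-simplices (8): A, B, D, E, F, G, J, L
  1-simplices (24): AD, AE, AF, AG, AJ, AL, BD, BE, BF, BG, BJ, BL, DE, DG, DJ, DL, EG, EJ, EL, FG, FJ, GJ, GL, JL
  2-simplices (16): ADJ, ADL, AEG, AEL, AFG, AFJ, BDE, BDL, BEJ, BFG, BFJ, BGL, DEG, DGJ, EJL, GJL

Hence C_0 ≅ Z^8, C_1 ≅ Z^24, C_2 ≅ Z^16.

Boundary ∂_1: C_1 → C_0 maps an edge to its endpoints' difference, ∂[p,q] = q − p.
The 8×24 boundary matrix has rank 7 and Smith normal form diag(1,1,1,1,1,1,1).

∂_2: C_2 → C_1 sends each 2-simplex [p,q,r] to [q,r] − [p,r] + [p,q]. For instance
  ∂ADL = DL − AL + AD,
  ∂AFJ = FJ − AJ + AF.
As a 24×16 matrix over Z this has rank 15, with invariant factors (1,1,1,1,1,1,1,1,1,1,1,1,1,1,1).

From H_k ≅ ker(∂_k) / im(∂_{k+1}) we obtain:

  H_2: rank ker ∂_2 − rank ∂_3 = (16 − 15) − 0 = 1, and there is no ∂_3, so H_2 = Z.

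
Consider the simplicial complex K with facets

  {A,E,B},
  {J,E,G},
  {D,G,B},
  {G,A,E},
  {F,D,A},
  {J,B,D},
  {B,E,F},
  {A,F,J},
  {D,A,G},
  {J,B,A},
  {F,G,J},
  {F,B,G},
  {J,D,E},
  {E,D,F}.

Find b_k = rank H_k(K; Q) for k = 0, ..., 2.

b_0 = 1, b_1 = 2, b_2 = 1.

We work with the vertex ordering A < B < D < E < F < G < J. The simplices of K, each written with vertices in increasing order, are:

  0-simplices (7): A, B, D, E, F, G, J
  1-simplices (21): AB, AD, AE, AF, AG, AJ, BD, BE, BF, BG, BJ, DE, DF, DG, DJ, EF, EG, EJ, FG, FJ, GJ
  2-simplices (14): ABE, ABJ, ADF, ADG, AEG, AFJ, BDG, BDJ, BEF, BFG, DEF, DEJ, EGJ, FGJ

giving chain groups C_0 ≅ Z^7, C_1 ≅ Z^21, C_2 ≅ Z^14.

Boundary ∂_1: C_1 → C_0 sends each edge [p,q] (with p < q) to q − p. For instance
  ∂FJ = J − F.
The 7×21 boundary matrix has rank 6 and Smith normal form diag(1,1,1,1,1,1).

Boundary ∂_2: C_2 → C_1 maps a triangle to the signed sum of its edges. For instance
  ∂AFJ = FJ − AJ + AF,
  ∂ADG = DG − AG + AD.
The 21×14 boundary matrix has rank 13 and Smith normal form diag(1,1,1,1,1,1,1,1,1,1,1,1,1).

Reading off H_k = ker ∂_k / im ∂_{k+1}:

  H_0: rank C_0 − rank ∂_1 = 7 − 6 = 1, and the invariant factors of ∂_1 are all 1, so H_0 ≅ Z.
  H_1: rank ker ∂_1 − rank ∂_2 = (21 − 6) − 13 = 2, and the invariant factors of ∂_2 are all 1, so H_1 ≅ Z^2.
  H_2: rank ker ∂_2 − rank ∂_3 = (14 − 13) − 0 = 1, and there is no ∂_3, so H_2 ≅ Z.

Hence the Betti numbers are b_0 = 1, b_1 = 2, b_2 = 1.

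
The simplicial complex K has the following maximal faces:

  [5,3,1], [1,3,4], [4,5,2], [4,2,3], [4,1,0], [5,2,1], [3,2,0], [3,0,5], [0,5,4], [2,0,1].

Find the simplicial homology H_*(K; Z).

H_0 ≅ Z,  H_1 ≅ Z/2,  H_2 = 0.

We work with the vertex ordering 0 < 1 < 2 < 3 < 4 < 5. The simplices of K, each written with vertices in increasing order, are:

  0-simplices (6): [0], [1], [2], [3], [4], [5]
  1-simplices (15): [0,1], [0,2], [0,3], [0,4], [0,5], [1,2], [1,3], [1,4], [1,5], [2,3], [2,4], [2,5], [3,4], [3,5], [4,5]
  2-simplices (10): [0,1,2], [0,1,4], [0,2,3], [0,3,5], [0,4,5], [1,2,5], [1,3,4], [1,3,5], [2,3,4], [2,4,5]

Hence C_0 ≅ Z^6, C_1 ≅ Z^15, C_2 ≅ Z^10.

∂_1: C_1 → C_0 is given by ∂[p,q] = [q] − [p].
As a 6×15 matrix over Z this has rank 5, with invariant factors (1,1,1,1,1).

The boundary map ∂_2: C_2 → C_1 acts by ∂[p,q,r] = [q,r] − [p,r] + [p,q]. For instance
  ∂[0,1,4] = [1,4] − [0,4] + [0,1],
  ∂[2,4,5] = [4,5] − [2,5] + [2,4].
This gives a 15×10 integer matrix of rank 10; reducing to Smith normal form yields diagonal entries (1,1,1,1,1,1,1,1,1,2).

Reading off H_k = ker ∂_k / im ∂_{k+1}:

  H_0: rank C_0 − rank ∂_1 = 6 − 5 = 1, and the invariant factors of ∂_1 are all 1, so H_0 ≅ Z.
  H_1: rank ker ∂_1 − rank ∂_2 = (15 − 5) − 10 = 0, and ∂_2 has invariant factor 2 > 1, so H_1 ≅ Z/2.
  H_2: rank ker ∂_2 − rank ∂_3 = (10 − 10) − 0 = 0, and there is no ∂_3, so H_2 ≅ 0.

(K is a triangulation of the real projective plane RP^2.)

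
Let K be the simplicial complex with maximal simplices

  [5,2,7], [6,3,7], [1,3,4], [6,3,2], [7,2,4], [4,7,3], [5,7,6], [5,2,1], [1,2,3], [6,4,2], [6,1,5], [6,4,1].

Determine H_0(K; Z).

Fix the vertex order 1 < 2 < 3 < 4 < 5 < 6 < 7 and write every simplex with vertices in increasing order. Then dim K = 2 and the simplices of K are:

  0-simplices (7): [1], [2], [3], [4], [5], [6], [7]
  1-simplices (18): [1,2], [1,3], [1,4], [1,5], [1,6], [2,3], [2,4], [2,5], [2,6], [2,7], [3,4], [3,6], [3,7], [4,6], [4,7], [5,6], [5,7], [6,7]
  2-simplices (12): [1,2,3], [1,2,5], [1,3,4], [1,4,6], [1,5,6], [2,3,6], [2,4,6], [2,4,7], [2,5,7], [3,4,7], [3,6,7], [5,6,7]

giving chain groups C_0 ≅ Z^7, C_1 ≅ Z^18, C_2 ≅ Z^12.

The boundary map ∂_1: C_1 → C_0 sends each edge [p,q] (with p < q) to q − p.
The resulting 7×18 matrix has rank 6, and its Smith normal form has invariant factors (1,1,1,1,1,1).

Boundary ∂_2: C_2 → C_1 maps a triangle to the signed sum of its edges. For instance
  ∂[1,4,6] = [4,6] − [1,6] + [1,4],
  ∂[2,4,6] = [4,6] − [2,6] + [2,4].
This gives a 18×12 integer matrix of rank 12; reducing to Smith normal form yields diagonal entries (1,1,1,1,1,1,1,1,1,1,1,2).

Now H_k = ker ∂_k / im ∂_{k+1}, so:

  H_0: rank C_0 − rank ∂_1 = 7 − 6 = 1, and the invariant factors of ∂_1 are all 1, so H_0 = Z.

H_0 = Z.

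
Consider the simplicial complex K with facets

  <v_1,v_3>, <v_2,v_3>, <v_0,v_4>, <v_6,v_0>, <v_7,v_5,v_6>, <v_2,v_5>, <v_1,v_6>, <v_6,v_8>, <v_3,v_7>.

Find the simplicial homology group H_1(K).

We work with the vertex ordering v_0 < v_1 < v_2 < v_3 < v_4 < v_5 < v_6 < v_7 < v_8. The simplices of K, each written with vertices in increasing order, are:

  0-simplices (9): [v_0], [v_1], [v_2], [v_3], [v_4], [v_5], [v_6], [v_7], [v_8]
  1-simplices (11): [v_0,v_4], [v_0,v_6], [v_1,v_3], [v_1,v_6], [v_2,v_3], [v_2,v_5], [v_3,v_7], [v_5,v_6], [v_5,v_7], [v_6,v_7], [v_6,v_8]
  2-simplices (1): [v_5,v_6,v_7]

so the chain groups are C_0 ≅ Z^9, C_1 ≅ Z^11, C_2 ≅ Z^1.

The boundary map ∂_1: C_1 → C_0 is given by ∂[p,q] = [q] − [p]. For instance
  ∂[v_6,v_8] = [v_8] − [v_6].
The resulting 9×11 matrix has rank 8, and its Smith normal form has invariant factors (1,1,1,1,1,1,1,1).

Boundary ∂_2: C_2 → C_1 acts by ∂[p,q,r] = [q,r] − [p,r] + [p,q]. For instance
  ∂[v_5,v_6,v_7] = [v_6,v_7] − [v_5,v_7] + [v_5,v_6].
The 11×1 boundary matrix has rank 1 and Smith normal form diag(1).

Reading off H_k = ker ∂_k / im ∂_{k+1}:

  H_1: rank ker ∂_1 − rank ∂_2 = (11 − 8) − 1 = 2, and the invariant factors of ∂_2 are all 1, so H_1 = Z^2.

H_1 ≅ Z^2.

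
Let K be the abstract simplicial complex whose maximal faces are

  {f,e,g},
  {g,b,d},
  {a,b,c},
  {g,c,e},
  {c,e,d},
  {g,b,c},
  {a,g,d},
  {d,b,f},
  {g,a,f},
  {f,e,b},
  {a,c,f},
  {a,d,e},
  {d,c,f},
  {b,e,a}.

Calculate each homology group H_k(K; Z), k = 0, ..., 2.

Take the total order a < b < c < d < e < f < g on the vertex set. Then K (dimension 2) consists of the simplices:

  0-simplices (7): a, b, c, d, e, f, g
  1-simplices (21): ab, ac, ad, ae, af, ag, bc, bd, be, bf, bg, cd, ce, cf, cg, de, df, dg, ef, eg, fg
  2-simplices (14): abc, abe, acf, ade, adg, afg, bcg, bdf, bdg, bef, cde, cdf, ceg, efg

giving chain groups C_0 ≅ Z^7, C_1 ≅ Z^21, C_2 ≅ Z^14.

Boundary ∂_1: C_1 → C_0 is given by ∂[p,q] = [q] − [p].
The resulting 7×21 matrix has rank 6, and its Smith normal form has invariant factors (1,1,1,1,1,1).

∂_2: C_2 → C_1 acts by ∂[p,q,r] = [q,r] − [p,r] + [p,q]. For instance
  ∂afg = fg − ag + af,
  ∂bdg = dg − bg + bd.
As a 21×14 matrix over Z this has rank 13, with invariant factors (1,1,1,1,1,1,1,1,1,1,1,1,1).

From H_k ≅ ker(∂_k) / im(∂_{k+1}) we obtain:

  H_0: rank C_0 − rank ∂_1 = 7 − 6 = 1, and the invariant factors of ∂_1 are all 1, so H_0 ≅ Z.
  H_1: rank ker ∂_1 − rank ∂_2 = (21 − 6) − 13 = 2, and the invariant factors of ∂_2 are all 1, so H_1 ≅ Z^2.
  H_2: rank ker ∂_2 − rank ∂_3 = (14 − 13) − 0 = 1, and there is no ∂_3, so H_2 ≅ Z.

H_0 = Z,  H_1 = Z^2,  H_2 = Z.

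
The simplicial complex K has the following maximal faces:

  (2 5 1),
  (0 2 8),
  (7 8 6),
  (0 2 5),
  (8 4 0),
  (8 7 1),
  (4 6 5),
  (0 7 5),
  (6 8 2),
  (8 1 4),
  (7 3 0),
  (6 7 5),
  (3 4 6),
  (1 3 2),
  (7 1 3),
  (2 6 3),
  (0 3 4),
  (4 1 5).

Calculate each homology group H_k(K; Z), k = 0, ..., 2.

H_0 = Z,  H_1 = Z^2,  H_2 = Z.

Order the vertices as 0 < 1 < 2 < 3 < 4 < 5 < 6 < 7 < 8. Listing each simplex with vertices in this order, K has dimension 2 with simplices:

  0-simplices (9): [0], [1], [2], [3], [4], [5], [6], [7], [8]
  1-simplices (27): (27 of them)
  2-simplices (18): [0,2,5], [0,2,8], [0,3,4], [0,3,7], [0,4,8], [0,5,7], [1,2,3], [1,2,5], [1,3,7], [1,4,5], [1,4,8], [1,7,8], [2,3,6], [2,6,8], [3,4,6], [4,5,6], [5,6,7], [6,7,8]

so the chain groups are C_0 ≅ Z^9, C_1 ≅ Z^27, C_2 ≅ Z^18.

The boundary map ∂_1: C_1 → C_0 sends each edge [p,q] (with p < q) to q − p.
The resulting 9×27 matrix has rank 8, and its Smith normal form has invariant factors (1,1,1,1,1,1,1,1).

Boundary ∂_2: C_2 → C_1 acts by ∂[p,q,r] = [q,r] − [p,r] + [p,q]. For instance
  ∂[1,3,7] = [3,7] − [1,7] + [1,3],
  ∂[1,2,3] = [2,3] − [1,3] + [1,2].
This gives a 27×18 integer matrix of rank 17; reducing to Smith normal form yields diagonal entries (1,1,1,1,1,1,1,1,1,1,1,1,1,1,1,1,1).

Now H_k = ker ∂_k / im ∂_{k+1}, so:

  H_0: rank C_0 − rank ∂_1 = 9 − 8 = 1, and the invariant factors of ∂_1 are all 1, so H_0 ≅ Z.
  H_1: rank ker ∂_1 − rank ∂_2 = (27 − 8) − 17 = 2, and the invariant factors of ∂_2 are all 1, so H_1 ≅ Z^2.
  H_2: rank ker ∂_2 − rank ∂_3 = (18 − 17) − 0 = 1, and there is no ∂_3, so H_2 ≅ Z.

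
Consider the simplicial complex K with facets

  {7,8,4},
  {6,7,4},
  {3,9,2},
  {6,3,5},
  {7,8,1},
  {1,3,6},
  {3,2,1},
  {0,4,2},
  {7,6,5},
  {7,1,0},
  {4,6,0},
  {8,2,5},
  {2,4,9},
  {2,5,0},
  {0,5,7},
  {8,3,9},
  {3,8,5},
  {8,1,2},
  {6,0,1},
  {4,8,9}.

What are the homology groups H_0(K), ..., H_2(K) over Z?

Take the total order 0 < 1 < 2 < 3 < 4 < 5 < 6 < 7 < 8 < 9 on the vertex set. Then K (dimension 2) consists of the simplices:

  0-simplices (10): [0], [1], [2], [3], [4], [5], [6], [7], [8], [9]
  1-simplices (30): (30 of them)
  2-simplices (20): (20 of them)

Hence C_0 ≅ Z^10, C_1 ≅ Z^30, C_2 ≅ Z^20.

Boundary ∂_1: C_1 → C_0 maps an edge to its endpoints' difference, ∂[p,q] = q − p.
The resulting 10×30 matrix has rank 9, and its Smith normal form has invariant factors (1,1,1,1,1,1,1,1,1).

∂_2: C_2 → C_1 maps a triangle to the signed sum of its edges. For instance
  ∂[0,1,7] = [1,7] − [0,7] + [0,1],
  ∂[0,4,6] = [4,6] − [0,6] + [0,4].
The 30×20 boundary matrix has rank 20 and Smith normal form diag(1,1,1,1,1,1,1,1,1,1,1,1,1,1,1,1,1,1,1,2).

Now H_k = ker ∂_k / im ∂_{k+1}, so:

  H_0: rank C_0 − rank ∂_1 = 10 − 9 = 1, and the invariant factors of ∂_1 are all 1, so H_0 ≅ Z.
  H_1: rank ker ∂_1 − rank ∂_2 = (30 − 9) − 20 = 1, and ∂_2 has invariant factor 2 > 1, so H_1 ≅ Z ⊕ Z/2Z.
  H_2: rank ker ∂_2 − rank ∂_3 = (20 − 20) − 0 = 0, and there is no ∂_3, so H_2 ≅ 0.

As a check, the Euler characteristic is 10 − 30 + 20 = 0, which agrees with 1 − 1 + 0 = 0.
(K is a triangulation of the Klein bottle.)

H_0 = Z,  H_1 = Z ⊕ Z/2Z,  H_2 = 0.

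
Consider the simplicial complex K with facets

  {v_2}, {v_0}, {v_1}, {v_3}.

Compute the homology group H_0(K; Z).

H_0 = Z^4.

Fix the vertex order v_0 < v_1 < v_2 < v_3 and write every simplex with vertices in increasing order. Then dim K = 0 and the simplices of K are:

  0-simplices (4): [v_0], [v_1], [v_2], [v_3]

giving chain groups C_0 ≅ Z^4.

Now H_k = ker ∂_k / im ∂_{k+1}, so:

  H_0: rank C_0 − rank ∂_1 = 4 − 0 = 4, and there is no ∂_1, so H_0 = Z^4.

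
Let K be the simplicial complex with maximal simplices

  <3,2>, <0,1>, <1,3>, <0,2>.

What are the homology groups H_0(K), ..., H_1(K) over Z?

Order the vertices as 0 < 1 < 2 < 3. Listing each simplex with vertices in this order, K has dimension 1 with simplices:

  0-simplices (4): [0], [1], [2], [3]
  1-simplices (4): [0,1], [0,2], [1,3], [2,3]

so the chain groups are C_0 ≅ Z^4, C_1 ≅ Z^4.

Boundary ∂_1: C_1 → C_0 sends each edge [p,q] (with p < q) to q − p.
This gives a 4×4 integer matrix of rank 3; reducing to Smith normal form yields diagonal entries (1,1,1).

Reading off H_k = ker ∂_k / im ∂_{k+1}:

  H_0: rank C_0 − rank ∂_1 = 4 − 3 = 1, and the invariant factors of ∂_1 are all 1, so H_0 ≅ Z.
  H_1: rank ker ∂_1 − rank ∂_2 = (4 − 3) − 0 = 1, and there is no ∂_2, so H_1 ≅ Z.

As a check, the Euler characteristic is 4 − 4 = 0, which agrees with 1 − 1 = 0.
(K is a triangulation of the circle S^1.)

H_0 ≅ Z,  H_1 ≅ Z.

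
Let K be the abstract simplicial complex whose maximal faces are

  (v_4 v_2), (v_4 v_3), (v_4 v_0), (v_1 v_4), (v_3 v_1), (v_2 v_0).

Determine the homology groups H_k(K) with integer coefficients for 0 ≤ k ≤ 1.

H_0 ≅ Z,  H_1 ≅ Z^2.

Order the vertices as v_0 < v_1 < v_2 < v_3 < v_4. Listing each simplex with vertices in this order, K has dimension 1 with simplices:

  0-simplices (5): [v_0], [v_1], [v_2], [v_3], [v_4]
  1-simplices (6): [v_0,v_2], [v_0,v_4], [v_1,v_3], [v_1,v_4], [v_2,v_4], [v_3,v_4]

so the chain groups are C_0 ≅ Z^5, C_1 ≅ Z^6.

Boundary ∂_1: C_1 → C_0 maps an edge to its endpoints' difference, ∂[p,q] = q − p.
As a 5×6 matrix over Z this has rank 4, with invariant factors (1,1,1,1).

Reading off H_k = ker ∂_k / im ∂_{k+1}:

  H_0: rank C_0 − rank ∂_1 = 5 − 4 = 1, and the invariant factors of ∂_1 are all 1, so H_0 = Z.
  H_1: rank ker ∂_1 − rank ∂_2 = (6 − 4) − 0 = 2, and there is no ∂_2, so H_1 = Z^2.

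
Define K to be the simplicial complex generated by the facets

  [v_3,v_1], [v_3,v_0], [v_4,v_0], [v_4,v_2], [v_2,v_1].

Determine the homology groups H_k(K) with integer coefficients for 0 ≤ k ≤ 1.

We work with the vertex ordering v_0 < v_1 < v_2 < v_3 < v_4. The simplices of K, each written with vertices in increasing order, are:

  0-simplices (5): [v_0], [v_1], [v_2], [v_3], [v_4]
  1-simplices (5): [v_0,v_3], [v_0,v_4], [v_1,v_2], [v_1,v_3], [v_2,v_4]

Hence C_0 ≅ Z^5, C_1 ≅ Z^5.

∂_1: C_1 → C_0 maps an edge to its endpoints' difference, ∂[p,q] = q − p.
This gives a 5×5 integer matrix of rank 4; reducing to Smith normal form yields diagonal entries (1,1,1,1).

Computing H_k = (kernel of ∂_k) / (image of ∂_{k+1}):

  H_0: rank C_0 − rank ∂_1 = 5 − 4 = 1, and the invariant factors of ∂_1 are all 1, so H_0 = Z.
  H_1: rank ker ∂_1 − rank ∂_2 = (5 − 4) − 0 = 1, and there is no ∂_2, so H_1 = Z.

As a check, the Euler characteristic is 5 − 5 = 0, which agrees with 1 − 1 = 0.

H_0 ≅ Z,  H_1 ≅ Z.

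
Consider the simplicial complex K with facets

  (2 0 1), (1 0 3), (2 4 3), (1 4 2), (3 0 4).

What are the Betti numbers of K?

Fix the vertex order 0 < 1 < 2 < 3 < 4 and write every simplex with vertices in increasing order. Then dim K = 2 and the simplices of K are:

  0-simplices (5): [0], [1], [2], [3], [4]
  1-simplices (10): [0,1], [0,2], [0,3], [0,4], [1,2], [1,3], [1,4], [2,3], [2,4], [3,4]
  2-simplices (5): [0,1,2], [0,1,3], [0,3,4], [1,2,4], [2,3,4]

Hence C_0 ≅ Z^5, C_1 ≅ Z^10, C_2 ≅ Z^5.

Boundary ∂_1: C_1 → C_0 sends each edge [p,q] (with p < q) to q − p.
The 5×10 boundary matrix has rank 4 and Smith normal form diag(1,1,1,1).

Boundary ∂_2: C_2 → C_1 maps a triangle to the signed sum of its edges. For instance
  ∂[0,1,3] = [1,3] − [0,3] + [0,1],
  ∂[1,2,4] = [2,4] − [1,4] + [1,2].
The resulting 10×5 matrix has rank 5, and its Smith normal form has invariant factors (1,1,1,1,1).

From H_k ≅ ker(∂_k) / im(∂_{k+1}) we obtain:

  H_0: rank C_0 − rank ∂_1 = 5 − 4 = 1, and the invariant factors of ∂_1 are all 1, so H_0 = Z.
  H_1: rank ker ∂_1 − rank ∂_2 = (10 − 4) − 5 = 1, and the invariant factors of ∂_2 are all 1, so H_1 = Z.
  H_2: rank ker ∂_2 − rank ∂_3 = (5 − 5) − 0 = 0, and there is no ∂_3, so H_2 = 0.

Hence the Betti numbers are b_0 = 1, b_1 = 1, b_2 = 0.

b_0 = 1, b_1 = 1, b_2 = 0.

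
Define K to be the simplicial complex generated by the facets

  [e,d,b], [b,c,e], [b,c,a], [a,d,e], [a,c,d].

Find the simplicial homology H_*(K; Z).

H_0 ≅ Z,  H_1 ≅ Z,  H_2 = 0.

K has 5 vertices, 10 edges, 5 triangles.
rank ∂_0 = 0, rank ∂_1 = 4 ⇒ b_0 = 5 − 0 − 4 = 1; all invariant factors of ∂_1 are 1 so no torsion. So H_0 ≅ Z.
rank ∂_1 = 4, rank ∂_2 = 5 ⇒ b_1 = 10 − 4 − 5 = 1; all invariant factors of ∂_2 are 1 so no torsion. So H_1 ≅ Z.
rank ∂_2 = 5, rank ∂_3 = 0 ⇒ b_2 = 5 − 5 − 0 = 0. So H_2 ≅ 0.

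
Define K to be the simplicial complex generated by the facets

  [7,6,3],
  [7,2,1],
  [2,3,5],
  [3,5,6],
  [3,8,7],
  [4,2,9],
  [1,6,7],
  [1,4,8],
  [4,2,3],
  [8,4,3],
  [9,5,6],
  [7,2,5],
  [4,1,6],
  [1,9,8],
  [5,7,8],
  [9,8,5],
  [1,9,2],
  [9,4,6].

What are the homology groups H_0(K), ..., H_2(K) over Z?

H_0 = Z,  H_1 = Z ⊕ Z/2,  H_2 = 0.

Order the vertices as 1 < 2 < 3 < 4 < 5 < 6 < 7 < 8 < 9. Listing each simplex with vertices in this order, K has dimension 2 with simplices:

  0-simplices (9): [1], [2], [3], [4], [5], [6], [7], [8], [9]
  1-simplices (27): (27 of them)
  2-simplices (18): [1,2,7], [1,2,9], [1,4,6], [1,4,8], [1,6,7], [1,8,9], [2,3,4], [2,3,5], [2,4,9], [2,5,7], [3,4,8], [3,5,6], [3,6,7], [3,7,8], [4,6,9], [5,6,9], [5,7,8], [5,8,9]

so the chain groups are C_0 ≅ Z^9, C_1 ≅ Z^27, C_2 ≅ Z^18.

∂_1: C_1 → C_0 maps an edge to its endpoints' difference, ∂[p,q] = q − p.
The resulting 9×27 matrix has rank 8, and its Smith normal form has invariant factors (1,1,1,1,1,1,1,1).

∂_2: C_2 → C_1 maps a triangle to the signed sum of its edges. For instance
  ∂[1,8,9] = [8,9] − [1,9] + [1,8],
  ∂[2,5,7] = [5,7] − [2,7] + [2,5].
The resulting 27×18 matrix has rank 18, and its Smith normal form has invariant factors (1,1,1,1,1,1,1,1,1,1,1,1,1,1,1,1,1,2).

Now H_k = ker ∂_k / im ∂_{k+1}, so:

  H_0: rank C_0 − rank ∂_1 = 9 − 8 = 1, and the invariant factors of ∂_1 are all 1, so H_0 = Z.
  H_1: rank ker ∂_1 − rank ∂_2 = (27 − 8) − 18 = 1, and ∂_2 has invariant factor 2 > 1, so H_1 = Z ⊕ Z/2.
  H_2: rank ker ∂_2 − rank ∂_3 = (18 − 18) − 0 = 0, and there is no ∂_3, so H_2 = 0.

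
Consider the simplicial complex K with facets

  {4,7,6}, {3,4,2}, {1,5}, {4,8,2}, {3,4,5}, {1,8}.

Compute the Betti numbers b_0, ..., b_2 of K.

K has 8 vertices, 12 edges, 4 triangles.
rank ∂_0 = 0, rank ∂_1 = 7 ⇒ b_0 = 8 − 0 − 7 = 1; all invariant factors of ∂_1 are 1 so no torsion. So H_0 ≅ Z.
rank ∂_1 = 7, rank ∂_2 = 4 ⇒ b_1 = 12 − 7 − 4 = 1; all invariant factors of ∂_2 are 1 so no torsion. So H_1 ≅ Z.
rank ∂_2 = 4, rank ∂_3 = 0 ⇒ b_2 = 4 − 4 − 0 = 0. So H_2 ≅ 0.

b_0 = 1, b_1 = 1, b_2 = 0.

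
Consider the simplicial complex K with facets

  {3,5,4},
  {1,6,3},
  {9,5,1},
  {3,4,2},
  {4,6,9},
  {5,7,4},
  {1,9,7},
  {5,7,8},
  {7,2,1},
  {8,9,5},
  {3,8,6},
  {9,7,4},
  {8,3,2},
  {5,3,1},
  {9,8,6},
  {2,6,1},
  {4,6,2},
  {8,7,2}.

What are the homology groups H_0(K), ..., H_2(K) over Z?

H_0 ≅ Z,  H_1 ≅ Z ⊕ Z/2,  H_2 = 0.

We work with the vertex ordering 1 < 2 < 3 < 4 < 5 < 6 < 7 < 8 < 9. The simplices of K, each written with vertices in increasing order, are:

  0-simplices (9): [1], [2], [3], [4], [5], [6], [7], [8], [9]
  1-simplices (27): (27 of them)
  2-simplices (18): [1,2,6], [1,2,7], [1,3,5], [1,3,6], [1,5,9], [1,7,9], [2,3,4], [2,3,8], [2,4,6], [2,7,8], [3,4,5], [3,6,8], [4,5,7], [4,6,9], [4,7,9], [5,7,8], [5,8,9], [6,8,9]

so the chain groups are C_0 ≅ Z^9, C_1 ≅ Z^27, C_2 ≅ Z^18.

The boundary map ∂_1: C_1 → C_0 sends each edge [p,q] (with p < q) to q − p. For instance
  ∂[5,9] = [9] − [5].
This gives a 9×27 integer matrix of rank 8; reducing to Smith normal form yields diagonal entries (1,1,1,1,1,1,1,1).

Boundary ∂_2: C_2 → C_1 sends each 2-simplex [p,q,r] to [q,r] − [p,r] + [p,q]. For instance
  ∂[1,7,9] = [7,9] − [1,9] + [1,7],
  ∂[4,5,7] = [5,7] − [4,7] + [4,5].
This gives a 27×18 integer matrix of rank 18; reducing to Smith normal form yields diagonal entries (1,1,1,1,1,1,1,1,1,1,1,1,1,1,1,1,1,2).

Reading off H_k = ker ∂_k / im ∂_{k+1}:

  H_0: rank C_0 − rank ∂_1 = 9 − 8 = 1, and the invariant factors of ∂_1 are all 1, so H_0 ≅ Z.
  H_1: rank ker ∂_1 − rank ∂_2 = (27 − 8) − 18 = 1, and ∂_2 has invariant factor 2 > 1, so H_1 ≅ Z ⊕ Z/2.
  H_2: rank ker ∂_2 − rank ∂_3 = (18 − 18) − 0 = 0, and there is no ∂_3, so H_2 ≅ 0.

(K is a triangulation of the Klein bottle.)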